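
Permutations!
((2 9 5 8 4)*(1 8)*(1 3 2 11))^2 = (1 4)(2 5)(3 9)(8 11)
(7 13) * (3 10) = (3 10)(7 13) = [0, 1, 2, 10, 4, 5, 6, 13, 8, 9, 3, 11, 12, 7]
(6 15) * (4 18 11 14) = (4 18 11 14)(6 15) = [0, 1, 2, 3, 18, 5, 15, 7, 8, 9, 10, 14, 12, 13, 4, 6, 16, 17, 11]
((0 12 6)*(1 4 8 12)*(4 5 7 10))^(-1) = (0 6 12 8 4 10 7 5 1)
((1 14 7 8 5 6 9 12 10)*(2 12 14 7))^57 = (1 2 6 7 12 9 8 10 14 5)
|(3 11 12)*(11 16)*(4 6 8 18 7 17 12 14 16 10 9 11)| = 13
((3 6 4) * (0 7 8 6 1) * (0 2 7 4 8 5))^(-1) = ((0 4 3 1 2 7 5)(6 8))^(-1) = (0 5 7 2 1 3 4)(6 8)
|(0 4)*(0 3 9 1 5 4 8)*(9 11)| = 6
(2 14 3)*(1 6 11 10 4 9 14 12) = (1 6 11 10 4 9 14 3 2 12) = [0, 6, 12, 2, 9, 5, 11, 7, 8, 14, 4, 10, 1, 13, 3]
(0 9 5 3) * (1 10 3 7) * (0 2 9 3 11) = (0 3 2 9 5 7 1 10 11) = [3, 10, 9, 2, 4, 7, 6, 1, 8, 5, 11, 0]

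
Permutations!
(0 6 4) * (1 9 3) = (0 6 4)(1 9 3) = [6, 9, 2, 1, 0, 5, 4, 7, 8, 3]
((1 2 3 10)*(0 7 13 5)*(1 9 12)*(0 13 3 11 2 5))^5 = (0 12 7 1 3 5 10 13 9)(2 11)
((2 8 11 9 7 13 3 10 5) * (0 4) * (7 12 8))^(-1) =(0 4)(2 5 10 3 13 7)(8 12 9 11)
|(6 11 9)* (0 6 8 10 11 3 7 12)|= 20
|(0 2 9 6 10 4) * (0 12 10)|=|(0 2 9 6)(4 12 10)|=12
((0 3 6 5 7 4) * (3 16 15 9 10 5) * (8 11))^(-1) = ((0 16 15 9 10 5 7 4)(3 6)(8 11))^(-1) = (0 4 7 5 10 9 15 16)(3 6)(8 11)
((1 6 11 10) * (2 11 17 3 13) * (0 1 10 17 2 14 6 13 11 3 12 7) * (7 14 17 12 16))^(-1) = (0 7 16 17 13 1)(2 6 14 12 11 3)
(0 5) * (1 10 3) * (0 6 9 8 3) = (0 5 6 9 8 3 1 10) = [5, 10, 2, 1, 4, 6, 9, 7, 3, 8, 0]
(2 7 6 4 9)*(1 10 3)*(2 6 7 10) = (1 2 10 3)(4 9 6) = [0, 2, 10, 1, 9, 5, 4, 7, 8, 6, 3]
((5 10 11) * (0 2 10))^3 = (0 11 2 5 10)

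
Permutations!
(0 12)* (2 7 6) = [12, 1, 7, 3, 4, 5, 2, 6, 8, 9, 10, 11, 0] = (0 12)(2 7 6)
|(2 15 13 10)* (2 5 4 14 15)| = 6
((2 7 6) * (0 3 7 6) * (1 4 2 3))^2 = (0 4 6 7 1 2 3)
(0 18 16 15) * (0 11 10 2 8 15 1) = (0 18 16 1)(2 8 15 11 10) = [18, 0, 8, 3, 4, 5, 6, 7, 15, 9, 2, 10, 12, 13, 14, 11, 1, 17, 16]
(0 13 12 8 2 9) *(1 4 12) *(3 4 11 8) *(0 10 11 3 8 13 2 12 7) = [2, 3, 9, 4, 7, 5, 6, 0, 12, 10, 11, 13, 8, 1] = (0 2 9 10 11 13 1 3 4 7)(8 12)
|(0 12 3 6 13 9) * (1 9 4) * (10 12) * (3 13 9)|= |(0 10 12 13 4 1 3 6 9)|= 9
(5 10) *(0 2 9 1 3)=[2, 3, 9, 0, 4, 10, 6, 7, 8, 1, 5]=(0 2 9 1 3)(5 10)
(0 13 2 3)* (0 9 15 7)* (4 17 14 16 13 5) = [5, 1, 3, 9, 17, 4, 6, 0, 8, 15, 10, 11, 12, 2, 16, 7, 13, 14] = (0 5 4 17 14 16 13 2 3 9 15 7)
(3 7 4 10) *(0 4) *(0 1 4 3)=(0 3 7 1 4 10)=[3, 4, 2, 7, 10, 5, 6, 1, 8, 9, 0]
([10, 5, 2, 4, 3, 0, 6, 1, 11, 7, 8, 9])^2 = (0 8 9 1)(5 10 11 7)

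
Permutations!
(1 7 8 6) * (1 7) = (6 7 8) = [0, 1, 2, 3, 4, 5, 7, 8, 6]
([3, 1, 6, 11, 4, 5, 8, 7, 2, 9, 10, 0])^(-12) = (11)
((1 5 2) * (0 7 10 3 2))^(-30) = ((0 7 10 3 2 1 5))^(-30) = (0 1 3 7 5 2 10)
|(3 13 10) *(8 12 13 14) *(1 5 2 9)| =|(1 5 2 9)(3 14 8 12 13 10)| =12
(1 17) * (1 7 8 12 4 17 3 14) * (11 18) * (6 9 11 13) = (1 3 14)(4 17 7 8 12)(6 9 11 18 13) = [0, 3, 2, 14, 17, 5, 9, 8, 12, 11, 10, 18, 4, 6, 1, 15, 16, 7, 13]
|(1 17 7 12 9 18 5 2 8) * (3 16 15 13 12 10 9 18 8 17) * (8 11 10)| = 12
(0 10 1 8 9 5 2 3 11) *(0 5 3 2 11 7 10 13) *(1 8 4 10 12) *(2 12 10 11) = (0 13)(1 4 11 5 2 12)(3 7 10 8 9) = [13, 4, 12, 7, 11, 2, 6, 10, 9, 3, 8, 5, 1, 0]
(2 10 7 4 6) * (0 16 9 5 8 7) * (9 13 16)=(0 9 5 8 7 4 6 2 10)(13 16)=[9, 1, 10, 3, 6, 8, 2, 4, 7, 5, 0, 11, 12, 16, 14, 15, 13]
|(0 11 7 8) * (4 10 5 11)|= |(0 4 10 5 11 7 8)|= 7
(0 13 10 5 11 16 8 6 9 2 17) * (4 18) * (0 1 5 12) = (0 13 10 12)(1 5 11 16 8 6 9 2 17)(4 18) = [13, 5, 17, 3, 18, 11, 9, 7, 6, 2, 12, 16, 0, 10, 14, 15, 8, 1, 4]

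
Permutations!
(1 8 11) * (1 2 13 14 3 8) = (2 13 14 3 8 11) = [0, 1, 13, 8, 4, 5, 6, 7, 11, 9, 10, 2, 12, 14, 3]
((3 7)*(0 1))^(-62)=(7)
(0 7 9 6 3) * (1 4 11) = [7, 4, 2, 0, 11, 5, 3, 9, 8, 6, 10, 1] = (0 7 9 6 3)(1 4 11)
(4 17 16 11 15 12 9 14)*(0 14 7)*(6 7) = [14, 1, 2, 3, 17, 5, 7, 0, 8, 6, 10, 15, 9, 13, 4, 12, 11, 16] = (0 14 4 17 16 11 15 12 9 6 7)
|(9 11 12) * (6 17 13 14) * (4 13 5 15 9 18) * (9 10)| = |(4 13 14 6 17 5 15 10 9 11 12 18)| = 12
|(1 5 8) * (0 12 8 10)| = |(0 12 8 1 5 10)| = 6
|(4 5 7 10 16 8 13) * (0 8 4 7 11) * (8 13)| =|(0 13 7 10 16 4 5 11)| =8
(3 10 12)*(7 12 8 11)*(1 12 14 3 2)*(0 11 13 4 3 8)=(0 11 7 14 8 13 4 3 10)(1 12 2)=[11, 12, 1, 10, 3, 5, 6, 14, 13, 9, 0, 7, 2, 4, 8]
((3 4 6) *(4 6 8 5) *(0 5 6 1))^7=(8)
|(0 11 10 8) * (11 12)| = |(0 12 11 10 8)| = 5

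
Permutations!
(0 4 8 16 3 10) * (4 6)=(0 6 4 8 16 3 10)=[6, 1, 2, 10, 8, 5, 4, 7, 16, 9, 0, 11, 12, 13, 14, 15, 3]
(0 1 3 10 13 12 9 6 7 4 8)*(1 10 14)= (0 10 13 12 9 6 7 4 8)(1 3 14)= [10, 3, 2, 14, 8, 5, 7, 4, 0, 6, 13, 11, 9, 12, 1]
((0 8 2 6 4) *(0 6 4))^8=((0 8 2 4 6))^8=(0 4 8 6 2)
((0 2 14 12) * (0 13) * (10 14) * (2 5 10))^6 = ((0 5 10 14 12 13))^6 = (14)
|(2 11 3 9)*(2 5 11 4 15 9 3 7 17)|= 8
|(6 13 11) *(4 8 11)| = 5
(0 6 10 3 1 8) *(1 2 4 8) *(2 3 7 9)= (0 6 10 7 9 2 4 8)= [6, 1, 4, 3, 8, 5, 10, 9, 0, 2, 7]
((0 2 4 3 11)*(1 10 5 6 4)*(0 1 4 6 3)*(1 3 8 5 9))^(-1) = (0 4 2)(1 9 10)(3 11)(5 8)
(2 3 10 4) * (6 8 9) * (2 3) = (3 10 4)(6 8 9) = [0, 1, 2, 10, 3, 5, 8, 7, 9, 6, 4]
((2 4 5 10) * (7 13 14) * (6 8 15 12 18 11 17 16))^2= ((2 4 5 10)(6 8 15 12 18 11 17 16)(7 13 14))^2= (2 5)(4 10)(6 15 18 17)(7 14 13)(8 12 11 16)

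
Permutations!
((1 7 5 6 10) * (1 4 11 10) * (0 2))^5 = (0 2)(1 7 5 6)(4 10 11)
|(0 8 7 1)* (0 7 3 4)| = 4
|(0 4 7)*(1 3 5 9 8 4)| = |(0 1 3 5 9 8 4 7)| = 8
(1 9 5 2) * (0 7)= (0 7)(1 9 5 2)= [7, 9, 1, 3, 4, 2, 6, 0, 8, 5]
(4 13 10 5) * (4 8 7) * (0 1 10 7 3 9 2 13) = (0 1 10 5 8 3 9 2 13 7 4) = [1, 10, 13, 9, 0, 8, 6, 4, 3, 2, 5, 11, 12, 7]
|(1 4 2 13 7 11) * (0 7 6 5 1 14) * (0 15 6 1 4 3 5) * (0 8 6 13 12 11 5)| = |(0 7 5 4 2 12 11 14 15 13 1 3)(6 8)| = 12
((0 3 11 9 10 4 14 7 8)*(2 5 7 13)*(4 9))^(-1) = (0 8 7 5 2 13 14 4 11 3)(9 10)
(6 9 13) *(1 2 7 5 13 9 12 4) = [0, 2, 7, 3, 1, 13, 12, 5, 8, 9, 10, 11, 4, 6] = (1 2 7 5 13 6 12 4)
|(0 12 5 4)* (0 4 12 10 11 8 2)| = 10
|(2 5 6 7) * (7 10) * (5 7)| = |(2 7)(5 6 10)| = 6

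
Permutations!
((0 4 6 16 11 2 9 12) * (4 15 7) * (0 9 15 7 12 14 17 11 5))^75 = (0 6)(2 17 9 15 11 14 12)(4 5)(7 16)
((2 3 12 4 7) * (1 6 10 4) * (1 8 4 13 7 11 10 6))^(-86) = ((2 3 12 8 4 11 10 13 7))^(-86) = (2 4 7 8 13 12 10 3 11)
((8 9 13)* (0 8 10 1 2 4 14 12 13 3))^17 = ((0 8 9 3)(1 2 4 14 12 13 10))^17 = (0 8 9 3)(1 14 10 4 13 2 12)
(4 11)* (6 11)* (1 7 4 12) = (1 7 4 6 11 12) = [0, 7, 2, 3, 6, 5, 11, 4, 8, 9, 10, 12, 1]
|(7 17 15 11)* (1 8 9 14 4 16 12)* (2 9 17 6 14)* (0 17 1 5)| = 22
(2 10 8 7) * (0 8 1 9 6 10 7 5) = (0 8 5)(1 9 6 10)(2 7) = [8, 9, 7, 3, 4, 0, 10, 2, 5, 6, 1]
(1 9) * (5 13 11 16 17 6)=(1 9)(5 13 11 16 17 6)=[0, 9, 2, 3, 4, 13, 5, 7, 8, 1, 10, 16, 12, 11, 14, 15, 17, 6]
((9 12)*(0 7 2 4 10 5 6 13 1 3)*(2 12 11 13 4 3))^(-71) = (0 7 12 9 11 13 1 2 3)(4 10 5 6)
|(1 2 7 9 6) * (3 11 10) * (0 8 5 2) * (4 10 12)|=40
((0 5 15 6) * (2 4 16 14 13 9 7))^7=(16)(0 6 15 5)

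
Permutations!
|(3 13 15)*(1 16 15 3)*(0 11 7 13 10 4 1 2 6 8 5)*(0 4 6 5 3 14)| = |(0 11 7 13 14)(1 16 15 2 5 4)(3 10 6 8)| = 60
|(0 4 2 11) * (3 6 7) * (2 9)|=15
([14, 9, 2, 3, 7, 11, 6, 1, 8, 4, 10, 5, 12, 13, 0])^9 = [14, 9, 2, 3, 7, 11, 6, 1, 8, 4, 10, 5, 12, 13, 0]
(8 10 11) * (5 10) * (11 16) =(5 10 16 11 8) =[0, 1, 2, 3, 4, 10, 6, 7, 5, 9, 16, 8, 12, 13, 14, 15, 11]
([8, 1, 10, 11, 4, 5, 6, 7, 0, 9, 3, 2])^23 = [8, 1, 11, 10, 4, 5, 6, 7, 0, 9, 2, 3]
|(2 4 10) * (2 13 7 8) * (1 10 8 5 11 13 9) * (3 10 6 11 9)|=42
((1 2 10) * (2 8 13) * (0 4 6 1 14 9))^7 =((0 4 6 1 8 13 2 10 14 9))^7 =(0 10 8 4 14 13 6 9 2 1)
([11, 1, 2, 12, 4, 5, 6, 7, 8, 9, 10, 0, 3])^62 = (12)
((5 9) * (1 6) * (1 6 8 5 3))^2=((1 8 5 9 3))^2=(1 5 3 8 9)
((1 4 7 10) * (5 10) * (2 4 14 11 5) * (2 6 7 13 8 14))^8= ((1 2 4 13 8 14 11 5 10)(6 7))^8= (1 10 5 11 14 8 13 4 2)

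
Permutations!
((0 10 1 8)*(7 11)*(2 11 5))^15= (0 8 1 10)(2 5 7 11)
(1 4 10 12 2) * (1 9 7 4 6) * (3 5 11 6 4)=(1 4 10 12 2 9 7 3 5 11 6)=[0, 4, 9, 5, 10, 11, 1, 3, 8, 7, 12, 6, 2]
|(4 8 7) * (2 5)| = |(2 5)(4 8 7)| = 6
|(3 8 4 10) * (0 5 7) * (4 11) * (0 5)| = 10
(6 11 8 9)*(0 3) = (0 3)(6 11 8 9) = [3, 1, 2, 0, 4, 5, 11, 7, 9, 6, 10, 8]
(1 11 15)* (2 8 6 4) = (1 11 15)(2 8 6 4) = [0, 11, 8, 3, 2, 5, 4, 7, 6, 9, 10, 15, 12, 13, 14, 1]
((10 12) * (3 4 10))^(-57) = (3 12 10 4)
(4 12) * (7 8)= (4 12)(7 8)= [0, 1, 2, 3, 12, 5, 6, 8, 7, 9, 10, 11, 4]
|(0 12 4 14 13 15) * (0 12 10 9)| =|(0 10 9)(4 14 13 15 12)| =15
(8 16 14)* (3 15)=(3 15)(8 16 14)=[0, 1, 2, 15, 4, 5, 6, 7, 16, 9, 10, 11, 12, 13, 8, 3, 14]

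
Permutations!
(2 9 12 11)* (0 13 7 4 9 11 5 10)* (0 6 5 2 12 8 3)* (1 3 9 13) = (0 1 3)(2 11 12)(4 13 7)(5 10 6)(8 9) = [1, 3, 11, 0, 13, 10, 5, 4, 9, 8, 6, 12, 2, 7]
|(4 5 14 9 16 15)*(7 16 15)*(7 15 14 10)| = 6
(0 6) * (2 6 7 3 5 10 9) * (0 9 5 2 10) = (0 7 3 2 6 9 10 5) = [7, 1, 6, 2, 4, 0, 9, 3, 8, 10, 5]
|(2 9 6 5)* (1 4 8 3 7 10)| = |(1 4 8 3 7 10)(2 9 6 5)| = 12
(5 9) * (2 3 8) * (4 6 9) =[0, 1, 3, 8, 6, 4, 9, 7, 2, 5] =(2 3 8)(4 6 9 5)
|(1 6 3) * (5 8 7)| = |(1 6 3)(5 8 7)| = 3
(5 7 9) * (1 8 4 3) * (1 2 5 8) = (2 5 7 9 8 4 3) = [0, 1, 5, 2, 3, 7, 6, 9, 4, 8]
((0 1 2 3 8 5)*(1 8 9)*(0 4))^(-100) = ((0 8 5 4)(1 2 3 9))^(-100) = (9)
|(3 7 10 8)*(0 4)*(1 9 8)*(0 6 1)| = |(0 4 6 1 9 8 3 7 10)| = 9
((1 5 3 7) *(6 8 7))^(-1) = ((1 5 3 6 8 7))^(-1) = (1 7 8 6 3 5)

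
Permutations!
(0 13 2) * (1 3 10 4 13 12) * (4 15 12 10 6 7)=(0 10 15 12 1 3 6 7 4 13 2)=[10, 3, 0, 6, 13, 5, 7, 4, 8, 9, 15, 11, 1, 2, 14, 12]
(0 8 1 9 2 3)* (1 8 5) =(0 5 1 9 2 3) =[5, 9, 3, 0, 4, 1, 6, 7, 8, 2]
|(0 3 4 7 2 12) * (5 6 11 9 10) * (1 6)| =|(0 3 4 7 2 12)(1 6 11 9 10 5)| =6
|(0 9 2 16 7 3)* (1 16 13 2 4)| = |(0 9 4 1 16 7 3)(2 13)| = 14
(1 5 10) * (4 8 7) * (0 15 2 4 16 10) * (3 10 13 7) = [15, 5, 4, 10, 8, 0, 6, 16, 3, 9, 1, 11, 12, 7, 14, 2, 13] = (0 15 2 4 8 3 10 1 5)(7 16 13)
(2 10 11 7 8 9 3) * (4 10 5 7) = (2 5 7 8 9 3)(4 10 11) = [0, 1, 5, 2, 10, 7, 6, 8, 9, 3, 11, 4]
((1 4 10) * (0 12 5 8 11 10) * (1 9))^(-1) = (0 4 1 9 10 11 8 5 12) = ((0 12 5 8 11 10 9 1 4))^(-1)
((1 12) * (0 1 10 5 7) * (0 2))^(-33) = ((0 1 12 10 5 7 2))^(-33) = (0 12 5 2 1 10 7)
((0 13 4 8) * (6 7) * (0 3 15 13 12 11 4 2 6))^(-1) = ((0 12 11 4 8 3 15 13 2 6 7))^(-1) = (0 7 6 2 13 15 3 8 4 11 12)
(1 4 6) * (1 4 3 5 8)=(1 3 5 8)(4 6)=[0, 3, 2, 5, 6, 8, 4, 7, 1]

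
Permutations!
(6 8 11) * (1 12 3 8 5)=(1 12 3 8 11 6 5)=[0, 12, 2, 8, 4, 1, 5, 7, 11, 9, 10, 6, 3]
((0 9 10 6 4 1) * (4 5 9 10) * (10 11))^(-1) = (0 1 4 9 5 6 10 11)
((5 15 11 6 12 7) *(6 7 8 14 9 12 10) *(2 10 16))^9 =((2 10 6 16)(5 15 11 7)(8 14 9 12))^9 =(2 10 6 16)(5 15 11 7)(8 14 9 12)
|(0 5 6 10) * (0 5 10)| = 4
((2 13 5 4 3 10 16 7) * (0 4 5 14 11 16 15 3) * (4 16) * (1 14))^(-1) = (0 4 11 14 1 13 2 7 16)(3 15 10)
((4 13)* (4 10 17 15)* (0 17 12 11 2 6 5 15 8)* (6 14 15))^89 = ((0 17 8)(2 14 15 4 13 10 12 11)(5 6))^89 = (0 8 17)(2 14 15 4 13 10 12 11)(5 6)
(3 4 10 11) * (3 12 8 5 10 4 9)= (3 9)(5 10 11 12 8)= [0, 1, 2, 9, 4, 10, 6, 7, 5, 3, 11, 12, 8]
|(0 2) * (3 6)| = 2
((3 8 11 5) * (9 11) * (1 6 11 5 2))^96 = ((1 6 11 2)(3 8 9 5))^96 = (11)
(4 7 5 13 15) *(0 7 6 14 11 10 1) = (0 7 5 13 15 4 6 14 11 10 1) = [7, 0, 2, 3, 6, 13, 14, 5, 8, 9, 1, 10, 12, 15, 11, 4]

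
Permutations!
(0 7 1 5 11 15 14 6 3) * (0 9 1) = (0 7)(1 5 11 15 14 6 3 9) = [7, 5, 2, 9, 4, 11, 3, 0, 8, 1, 10, 15, 12, 13, 6, 14]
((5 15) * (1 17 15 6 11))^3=((1 17 15 5 6 11))^3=(1 5)(6 17)(11 15)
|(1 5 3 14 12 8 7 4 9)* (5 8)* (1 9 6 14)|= 9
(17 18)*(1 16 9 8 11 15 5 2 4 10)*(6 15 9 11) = (1 16 11 9 8 6 15 5 2 4 10)(17 18) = [0, 16, 4, 3, 10, 2, 15, 7, 6, 8, 1, 9, 12, 13, 14, 5, 11, 18, 17]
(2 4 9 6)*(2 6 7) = (2 4 9 7) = [0, 1, 4, 3, 9, 5, 6, 2, 8, 7]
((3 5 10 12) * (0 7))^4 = ((0 7)(3 5 10 12))^4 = (12)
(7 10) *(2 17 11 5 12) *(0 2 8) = (0 2 17 11 5 12 8)(7 10) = [2, 1, 17, 3, 4, 12, 6, 10, 0, 9, 7, 5, 8, 13, 14, 15, 16, 11]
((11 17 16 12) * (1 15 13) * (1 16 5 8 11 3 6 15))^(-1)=((3 6 15 13 16 12)(5 8 11 17))^(-1)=(3 12 16 13 15 6)(5 17 11 8)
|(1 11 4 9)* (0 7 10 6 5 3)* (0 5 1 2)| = 18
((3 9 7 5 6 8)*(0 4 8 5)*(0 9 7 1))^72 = (0 8 7 1 4 3 9)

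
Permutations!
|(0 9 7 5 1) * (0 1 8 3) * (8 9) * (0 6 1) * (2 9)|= 20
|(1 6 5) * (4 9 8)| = |(1 6 5)(4 9 8)| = 3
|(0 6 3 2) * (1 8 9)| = |(0 6 3 2)(1 8 9)| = 12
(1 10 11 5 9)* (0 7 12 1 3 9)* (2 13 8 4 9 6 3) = (0 7 12 1 10 11 5)(2 13 8 4 9)(3 6) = [7, 10, 13, 6, 9, 0, 3, 12, 4, 2, 11, 5, 1, 8]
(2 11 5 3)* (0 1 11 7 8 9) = (0 1 11 5 3 2 7 8 9) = [1, 11, 7, 2, 4, 3, 6, 8, 9, 0, 10, 5]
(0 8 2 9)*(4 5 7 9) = [8, 1, 4, 3, 5, 7, 6, 9, 2, 0] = (0 8 2 4 5 7 9)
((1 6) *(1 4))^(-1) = ((1 6 4))^(-1) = (1 4 6)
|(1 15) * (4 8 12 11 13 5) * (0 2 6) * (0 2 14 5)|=8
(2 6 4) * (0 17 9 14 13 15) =(0 17 9 14 13 15)(2 6 4) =[17, 1, 6, 3, 2, 5, 4, 7, 8, 14, 10, 11, 12, 15, 13, 0, 16, 9]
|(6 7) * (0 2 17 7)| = 5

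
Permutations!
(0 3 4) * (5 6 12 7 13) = [3, 1, 2, 4, 0, 6, 12, 13, 8, 9, 10, 11, 7, 5] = (0 3 4)(5 6 12 7 13)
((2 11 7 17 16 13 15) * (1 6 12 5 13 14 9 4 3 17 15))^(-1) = (1 13 5 12 6)(2 15 7 11)(3 4 9 14 16 17)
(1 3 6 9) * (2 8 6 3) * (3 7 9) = [0, 2, 8, 7, 4, 5, 3, 9, 6, 1] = (1 2 8 6 3 7 9)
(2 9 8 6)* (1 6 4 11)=(1 6 2 9 8 4 11)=[0, 6, 9, 3, 11, 5, 2, 7, 4, 8, 10, 1]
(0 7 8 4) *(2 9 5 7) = (0 2 9 5 7 8 4) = [2, 1, 9, 3, 0, 7, 6, 8, 4, 5]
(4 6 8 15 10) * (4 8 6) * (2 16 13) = (2 16 13)(8 15 10) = [0, 1, 16, 3, 4, 5, 6, 7, 15, 9, 8, 11, 12, 2, 14, 10, 13]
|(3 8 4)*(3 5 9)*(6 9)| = 6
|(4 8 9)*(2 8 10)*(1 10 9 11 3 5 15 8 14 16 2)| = 30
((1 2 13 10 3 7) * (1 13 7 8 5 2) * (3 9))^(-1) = (2 5 8 3 9 10 13 7)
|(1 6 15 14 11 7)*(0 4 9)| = 6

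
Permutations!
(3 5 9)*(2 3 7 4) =(2 3 5 9 7 4) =[0, 1, 3, 5, 2, 9, 6, 4, 8, 7]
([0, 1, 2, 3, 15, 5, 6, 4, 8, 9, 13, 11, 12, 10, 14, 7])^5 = [0, 1, 2, 3, 7, 5, 6, 15, 8, 9, 13, 11, 12, 10, 14, 4]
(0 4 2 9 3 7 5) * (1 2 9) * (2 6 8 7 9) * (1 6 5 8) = (0 4 2 6 1 5)(3 9)(7 8) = [4, 5, 6, 9, 2, 0, 1, 8, 7, 3]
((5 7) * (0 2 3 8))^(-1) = ((0 2 3 8)(5 7))^(-1) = (0 8 3 2)(5 7)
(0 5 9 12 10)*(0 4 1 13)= (0 5 9 12 10 4 1 13)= [5, 13, 2, 3, 1, 9, 6, 7, 8, 12, 4, 11, 10, 0]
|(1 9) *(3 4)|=2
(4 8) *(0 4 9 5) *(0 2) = (0 4 8 9 5 2) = [4, 1, 0, 3, 8, 2, 6, 7, 9, 5]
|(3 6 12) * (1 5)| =|(1 5)(3 6 12)| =6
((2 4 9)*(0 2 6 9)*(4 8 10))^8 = ((0 2 8 10 4)(6 9))^8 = (0 10 2 4 8)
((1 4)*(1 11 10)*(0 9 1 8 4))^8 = (11)(0 1 9)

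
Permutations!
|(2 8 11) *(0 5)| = |(0 5)(2 8 11)| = 6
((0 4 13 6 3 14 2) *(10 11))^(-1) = ((0 4 13 6 3 14 2)(10 11))^(-1) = (0 2 14 3 6 13 4)(10 11)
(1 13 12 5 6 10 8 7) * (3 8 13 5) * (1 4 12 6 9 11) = [0, 5, 2, 8, 12, 9, 10, 4, 7, 11, 13, 1, 3, 6] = (1 5 9 11)(3 8 7 4 12)(6 10 13)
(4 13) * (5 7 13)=(4 5 7 13)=[0, 1, 2, 3, 5, 7, 6, 13, 8, 9, 10, 11, 12, 4]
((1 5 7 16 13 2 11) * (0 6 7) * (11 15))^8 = (0 1 15 13 7)(2 16 6 5 11)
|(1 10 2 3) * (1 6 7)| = |(1 10 2 3 6 7)| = 6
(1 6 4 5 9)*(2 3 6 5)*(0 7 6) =[7, 5, 3, 0, 2, 9, 4, 6, 8, 1] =(0 7 6 4 2 3)(1 5 9)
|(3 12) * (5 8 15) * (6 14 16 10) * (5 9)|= 4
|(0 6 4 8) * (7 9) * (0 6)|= 6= |(4 8 6)(7 9)|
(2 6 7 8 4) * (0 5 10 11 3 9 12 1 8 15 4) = (0 5 10 11 3 9 12 1 8)(2 6 7 15 4) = [5, 8, 6, 9, 2, 10, 7, 15, 0, 12, 11, 3, 1, 13, 14, 4]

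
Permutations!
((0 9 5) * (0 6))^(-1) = (0 6 5 9)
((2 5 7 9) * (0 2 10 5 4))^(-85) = (0 4 2)(5 10 9 7)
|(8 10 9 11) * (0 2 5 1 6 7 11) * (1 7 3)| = |(0 2 5 7 11 8 10 9)(1 6 3)| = 24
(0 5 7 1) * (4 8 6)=(0 5 7 1)(4 8 6)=[5, 0, 2, 3, 8, 7, 4, 1, 6]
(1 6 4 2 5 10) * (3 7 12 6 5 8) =(1 5 10)(2 8 3 7 12 6 4) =[0, 5, 8, 7, 2, 10, 4, 12, 3, 9, 1, 11, 6]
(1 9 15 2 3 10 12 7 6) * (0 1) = (0 1 9 15 2 3 10 12 7 6) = [1, 9, 3, 10, 4, 5, 0, 6, 8, 15, 12, 11, 7, 13, 14, 2]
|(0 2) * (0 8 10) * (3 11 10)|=|(0 2 8 3 11 10)|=6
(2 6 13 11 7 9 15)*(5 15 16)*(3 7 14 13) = (2 6 3 7 9 16 5 15)(11 14 13) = [0, 1, 6, 7, 4, 15, 3, 9, 8, 16, 10, 14, 12, 11, 13, 2, 5]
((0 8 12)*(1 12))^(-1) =(0 12 1 8)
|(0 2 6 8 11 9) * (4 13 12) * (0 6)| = 12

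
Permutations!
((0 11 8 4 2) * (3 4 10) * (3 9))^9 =(0 11 8 10 9 3 4 2)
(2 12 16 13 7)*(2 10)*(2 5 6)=(2 12 16 13 7 10 5 6)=[0, 1, 12, 3, 4, 6, 2, 10, 8, 9, 5, 11, 16, 7, 14, 15, 13]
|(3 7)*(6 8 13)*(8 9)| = 4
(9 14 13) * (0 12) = (0 12)(9 14 13) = [12, 1, 2, 3, 4, 5, 6, 7, 8, 14, 10, 11, 0, 9, 13]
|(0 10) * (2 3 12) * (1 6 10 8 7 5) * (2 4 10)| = |(0 8 7 5 1 6 2 3 12 4 10)| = 11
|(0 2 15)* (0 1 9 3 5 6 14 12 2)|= |(1 9 3 5 6 14 12 2 15)|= 9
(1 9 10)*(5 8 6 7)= (1 9 10)(5 8 6 7)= [0, 9, 2, 3, 4, 8, 7, 5, 6, 10, 1]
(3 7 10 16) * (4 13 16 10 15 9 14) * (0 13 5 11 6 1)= (0 13 16 3 7 15 9 14 4 5 11 6 1)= [13, 0, 2, 7, 5, 11, 1, 15, 8, 14, 10, 6, 12, 16, 4, 9, 3]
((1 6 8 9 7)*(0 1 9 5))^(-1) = (0 5 8 6 1)(7 9)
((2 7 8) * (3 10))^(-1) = ((2 7 8)(3 10))^(-1) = (2 8 7)(3 10)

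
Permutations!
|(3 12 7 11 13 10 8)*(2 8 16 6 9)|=11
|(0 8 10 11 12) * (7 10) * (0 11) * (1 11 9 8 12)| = 6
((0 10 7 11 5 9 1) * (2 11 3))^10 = ((0 10 7 3 2 11 5 9 1))^10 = (0 10 7 3 2 11 5 9 1)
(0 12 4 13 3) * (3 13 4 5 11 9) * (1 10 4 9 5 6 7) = (13)(0 12 6 7 1 10 4 9 3)(5 11) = [12, 10, 2, 0, 9, 11, 7, 1, 8, 3, 4, 5, 6, 13]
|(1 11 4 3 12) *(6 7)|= |(1 11 4 3 12)(6 7)|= 10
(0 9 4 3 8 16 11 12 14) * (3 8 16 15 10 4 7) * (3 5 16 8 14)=(0 9 7 5 16 11 12 3 8 15 10 4 14)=[9, 1, 2, 8, 14, 16, 6, 5, 15, 7, 4, 12, 3, 13, 0, 10, 11]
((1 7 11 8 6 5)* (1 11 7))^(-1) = (5 6 8 11)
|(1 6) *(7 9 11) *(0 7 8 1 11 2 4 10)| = |(0 7 9 2 4 10)(1 6 11 8)| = 12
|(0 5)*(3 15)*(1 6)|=|(0 5)(1 6)(3 15)|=2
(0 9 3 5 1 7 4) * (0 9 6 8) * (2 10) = (0 6 8)(1 7 4 9 3 5)(2 10) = [6, 7, 10, 5, 9, 1, 8, 4, 0, 3, 2]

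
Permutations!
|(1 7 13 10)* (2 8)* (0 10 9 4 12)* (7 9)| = |(0 10 1 9 4 12)(2 8)(7 13)| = 6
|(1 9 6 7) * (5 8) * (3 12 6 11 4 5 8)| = 9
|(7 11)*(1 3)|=2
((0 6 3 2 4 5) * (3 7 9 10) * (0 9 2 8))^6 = (0 9 7 3 4)(2 8 5 6 10)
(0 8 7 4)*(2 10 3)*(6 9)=[8, 1, 10, 2, 0, 5, 9, 4, 7, 6, 3]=(0 8 7 4)(2 10 3)(6 9)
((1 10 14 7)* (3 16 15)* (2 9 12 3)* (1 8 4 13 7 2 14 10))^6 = (2 14 15 16 3 12 9)(4 7)(8 13)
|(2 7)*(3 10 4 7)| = 5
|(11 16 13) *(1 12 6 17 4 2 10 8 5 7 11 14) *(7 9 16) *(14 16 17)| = 28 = |(1 12 6 14)(2 10 8 5 9 17 4)(7 11)(13 16)|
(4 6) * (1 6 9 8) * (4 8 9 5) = [0, 6, 2, 3, 5, 4, 8, 7, 1, 9] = (9)(1 6 8)(4 5)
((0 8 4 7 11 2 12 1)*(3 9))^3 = (0 7 12 8 11 1 4 2)(3 9)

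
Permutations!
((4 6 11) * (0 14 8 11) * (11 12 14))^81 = ((0 11 4 6)(8 12 14))^81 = (14)(0 11 4 6)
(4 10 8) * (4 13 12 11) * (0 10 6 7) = (0 10 8 13 12 11 4 6 7) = [10, 1, 2, 3, 6, 5, 7, 0, 13, 9, 8, 4, 11, 12]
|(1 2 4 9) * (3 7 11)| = 12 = |(1 2 4 9)(3 7 11)|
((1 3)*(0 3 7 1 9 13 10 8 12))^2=((0 3 9 13 10 8 12)(1 7))^2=(0 9 10 12 3 13 8)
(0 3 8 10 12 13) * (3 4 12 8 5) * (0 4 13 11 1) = (0 13 4 12 11 1)(3 5)(8 10) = [13, 0, 2, 5, 12, 3, 6, 7, 10, 9, 8, 1, 11, 4]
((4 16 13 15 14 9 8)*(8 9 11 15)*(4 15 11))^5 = ((4 16 13 8 15 14))^5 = (4 14 15 8 13 16)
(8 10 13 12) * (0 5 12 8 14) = [5, 1, 2, 3, 4, 12, 6, 7, 10, 9, 13, 11, 14, 8, 0] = (0 5 12 14)(8 10 13)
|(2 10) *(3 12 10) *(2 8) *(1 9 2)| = 7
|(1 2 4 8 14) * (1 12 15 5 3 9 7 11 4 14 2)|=11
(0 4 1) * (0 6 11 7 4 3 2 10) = [3, 6, 10, 2, 1, 5, 11, 4, 8, 9, 0, 7] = (0 3 2 10)(1 6 11 7 4)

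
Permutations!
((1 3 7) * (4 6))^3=((1 3 7)(4 6))^3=(7)(4 6)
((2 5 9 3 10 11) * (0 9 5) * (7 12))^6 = (12)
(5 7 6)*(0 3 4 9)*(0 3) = [0, 1, 2, 4, 9, 7, 5, 6, 8, 3] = (3 4 9)(5 7 6)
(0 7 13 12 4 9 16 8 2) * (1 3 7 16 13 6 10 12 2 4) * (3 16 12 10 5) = (0 12 1 16 8 4 9 13 2)(3 7 6 5) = [12, 16, 0, 7, 9, 3, 5, 6, 4, 13, 10, 11, 1, 2, 14, 15, 8]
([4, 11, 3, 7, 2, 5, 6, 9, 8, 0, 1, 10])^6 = (11)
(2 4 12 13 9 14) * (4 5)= (2 5 4 12 13 9 14)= [0, 1, 5, 3, 12, 4, 6, 7, 8, 14, 10, 11, 13, 9, 2]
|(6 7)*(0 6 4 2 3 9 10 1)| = |(0 6 7 4 2 3 9 10 1)| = 9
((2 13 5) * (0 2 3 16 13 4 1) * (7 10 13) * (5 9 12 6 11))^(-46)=((0 2 4 1)(3 16 7 10 13 9 12 6 11 5))^(-46)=(0 4)(1 2)(3 13 11 7 12)(5 10 6 16 9)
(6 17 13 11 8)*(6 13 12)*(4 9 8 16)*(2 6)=(2 6 17 12)(4 9 8 13 11 16)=[0, 1, 6, 3, 9, 5, 17, 7, 13, 8, 10, 16, 2, 11, 14, 15, 4, 12]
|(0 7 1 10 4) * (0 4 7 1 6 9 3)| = 7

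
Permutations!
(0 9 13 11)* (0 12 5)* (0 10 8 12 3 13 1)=(0 9 1)(3 13 11)(5 10 8 12)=[9, 0, 2, 13, 4, 10, 6, 7, 12, 1, 8, 3, 5, 11]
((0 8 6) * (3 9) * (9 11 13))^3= ((0 8 6)(3 11 13 9))^3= (3 9 13 11)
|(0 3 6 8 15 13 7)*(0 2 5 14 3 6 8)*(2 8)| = |(0 6)(2 5 14 3)(7 8 15 13)| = 4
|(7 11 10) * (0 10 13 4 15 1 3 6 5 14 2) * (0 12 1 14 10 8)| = 26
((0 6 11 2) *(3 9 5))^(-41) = (0 2 11 6)(3 9 5) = ((0 6 11 2)(3 9 5))^(-41)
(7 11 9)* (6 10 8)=(6 10 8)(7 11 9)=[0, 1, 2, 3, 4, 5, 10, 11, 6, 7, 8, 9]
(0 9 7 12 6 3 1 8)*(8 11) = (0 9 7 12 6 3 1 11 8) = [9, 11, 2, 1, 4, 5, 3, 12, 0, 7, 10, 8, 6]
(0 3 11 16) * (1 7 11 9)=(0 3 9 1 7 11 16)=[3, 7, 2, 9, 4, 5, 6, 11, 8, 1, 10, 16, 12, 13, 14, 15, 0]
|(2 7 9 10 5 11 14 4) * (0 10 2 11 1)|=12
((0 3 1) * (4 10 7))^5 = (0 1 3)(4 7 10)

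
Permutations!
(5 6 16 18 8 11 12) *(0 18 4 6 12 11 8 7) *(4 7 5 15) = (0 18 5 12 15 4 6 16 7) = [18, 1, 2, 3, 6, 12, 16, 0, 8, 9, 10, 11, 15, 13, 14, 4, 7, 17, 5]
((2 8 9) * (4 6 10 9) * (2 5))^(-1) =(2 5 9 10 6 4 8)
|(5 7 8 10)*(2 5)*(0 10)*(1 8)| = |(0 10 2 5 7 1 8)| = 7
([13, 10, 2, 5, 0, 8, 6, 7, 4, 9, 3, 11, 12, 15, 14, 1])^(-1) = (0 4 8 5 3 10 1 15 13)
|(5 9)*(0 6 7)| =|(0 6 7)(5 9)| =6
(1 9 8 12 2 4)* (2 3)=(1 9 8 12 3 2 4)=[0, 9, 4, 2, 1, 5, 6, 7, 12, 8, 10, 11, 3]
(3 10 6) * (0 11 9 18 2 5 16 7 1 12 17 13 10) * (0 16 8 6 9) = (0 11)(1 12 17 13 10 9 18 2 5 8 6 3 16 7) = [11, 12, 5, 16, 4, 8, 3, 1, 6, 18, 9, 0, 17, 10, 14, 15, 7, 13, 2]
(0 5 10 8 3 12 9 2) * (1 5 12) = (0 12 9 2)(1 5 10 8 3) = [12, 5, 0, 1, 4, 10, 6, 7, 3, 2, 8, 11, 9]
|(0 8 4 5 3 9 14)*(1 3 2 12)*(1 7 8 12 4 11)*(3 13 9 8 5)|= 13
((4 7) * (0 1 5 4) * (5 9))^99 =(0 5)(1 4)(7 9)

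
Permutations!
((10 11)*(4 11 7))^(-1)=(4 7 10 11)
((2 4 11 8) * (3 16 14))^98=(2 11)(3 14 16)(4 8)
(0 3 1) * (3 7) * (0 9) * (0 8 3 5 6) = (0 7 5 6)(1 9 8 3) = [7, 9, 2, 1, 4, 6, 0, 5, 3, 8]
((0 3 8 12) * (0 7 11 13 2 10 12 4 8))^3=((0 3)(2 10 12 7 11 13)(4 8))^3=(0 3)(2 7)(4 8)(10 11)(12 13)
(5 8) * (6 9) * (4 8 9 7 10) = [0, 1, 2, 3, 8, 9, 7, 10, 5, 6, 4] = (4 8 5 9 6 7 10)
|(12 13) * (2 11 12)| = 4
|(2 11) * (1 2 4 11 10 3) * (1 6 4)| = |(1 2 10 3 6 4 11)| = 7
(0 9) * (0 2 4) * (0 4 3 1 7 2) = [9, 7, 3, 1, 4, 5, 6, 2, 8, 0] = (0 9)(1 7 2 3)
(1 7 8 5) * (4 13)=(1 7 8 5)(4 13)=[0, 7, 2, 3, 13, 1, 6, 8, 5, 9, 10, 11, 12, 4]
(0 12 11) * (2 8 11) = (0 12 2 8 11) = [12, 1, 8, 3, 4, 5, 6, 7, 11, 9, 10, 0, 2]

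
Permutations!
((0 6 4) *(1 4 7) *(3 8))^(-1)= (0 4 1 7 6)(3 8)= ((0 6 7 1 4)(3 8))^(-1)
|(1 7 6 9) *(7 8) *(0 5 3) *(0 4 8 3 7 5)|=8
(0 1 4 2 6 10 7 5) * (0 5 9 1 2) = [2, 4, 6, 3, 0, 5, 10, 9, 8, 1, 7] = (0 2 6 10 7 9 1 4)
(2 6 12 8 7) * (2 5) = [0, 1, 6, 3, 4, 2, 12, 5, 7, 9, 10, 11, 8] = (2 6 12 8 7 5)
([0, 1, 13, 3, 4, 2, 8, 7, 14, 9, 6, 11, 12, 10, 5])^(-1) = [0, 1, 5, 3, 4, 14, 10, 7, 6, 9, 13, 11, 12, 2, 8]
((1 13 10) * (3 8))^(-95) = ((1 13 10)(3 8))^(-95) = (1 13 10)(3 8)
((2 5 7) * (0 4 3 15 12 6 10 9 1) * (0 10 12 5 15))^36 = (15)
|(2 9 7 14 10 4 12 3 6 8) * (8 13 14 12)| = |(2 9 7 12 3 6 13 14 10 4 8)| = 11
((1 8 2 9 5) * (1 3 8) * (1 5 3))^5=((1 5)(2 9 3 8))^5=(1 5)(2 9 3 8)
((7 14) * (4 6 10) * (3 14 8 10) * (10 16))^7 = (3 6 4 10 16 8 7 14)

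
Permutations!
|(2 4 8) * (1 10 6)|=3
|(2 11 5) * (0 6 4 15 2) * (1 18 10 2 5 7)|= 30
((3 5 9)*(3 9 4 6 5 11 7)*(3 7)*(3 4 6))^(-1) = ((3 11 4)(5 6))^(-1) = (3 4 11)(5 6)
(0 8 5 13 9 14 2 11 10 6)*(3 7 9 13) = (0 8 5 3 7 9 14 2 11 10 6) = [8, 1, 11, 7, 4, 3, 0, 9, 5, 14, 6, 10, 12, 13, 2]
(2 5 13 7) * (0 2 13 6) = (0 2 5 6)(7 13) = [2, 1, 5, 3, 4, 6, 0, 13, 8, 9, 10, 11, 12, 7]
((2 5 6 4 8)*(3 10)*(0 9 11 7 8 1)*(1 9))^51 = (0 1)(2 4 7 5 9 8 6 11)(3 10)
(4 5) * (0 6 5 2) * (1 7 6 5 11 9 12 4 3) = (0 5 3 1 7 6 11 9 12 4 2) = [5, 7, 0, 1, 2, 3, 11, 6, 8, 12, 10, 9, 4]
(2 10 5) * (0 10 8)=[10, 1, 8, 3, 4, 2, 6, 7, 0, 9, 5]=(0 10 5 2 8)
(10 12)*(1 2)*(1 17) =(1 2 17)(10 12) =[0, 2, 17, 3, 4, 5, 6, 7, 8, 9, 12, 11, 10, 13, 14, 15, 16, 1]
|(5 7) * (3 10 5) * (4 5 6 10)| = 4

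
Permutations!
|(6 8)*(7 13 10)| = |(6 8)(7 13 10)| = 6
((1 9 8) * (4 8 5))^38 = (1 4 9 8 5)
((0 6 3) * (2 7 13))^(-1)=((0 6 3)(2 7 13))^(-1)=(0 3 6)(2 13 7)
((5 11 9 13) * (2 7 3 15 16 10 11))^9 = ((2 7 3 15 16 10 11 9 13 5))^9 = (2 5 13 9 11 10 16 15 3 7)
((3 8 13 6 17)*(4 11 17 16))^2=((3 8 13 6 16 4 11 17))^2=(3 13 16 11)(4 17 8 6)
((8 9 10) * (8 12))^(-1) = ((8 9 10 12))^(-1) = (8 12 10 9)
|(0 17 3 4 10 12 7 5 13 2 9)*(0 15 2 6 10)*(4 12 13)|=|(0 17 3 12 7 5 4)(2 9 15)(6 10 13)|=21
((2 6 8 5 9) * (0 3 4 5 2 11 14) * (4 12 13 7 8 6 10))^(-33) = (0 2 14 8 11 7 9 13 5 12 4 3 10)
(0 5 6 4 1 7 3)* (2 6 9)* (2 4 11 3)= [5, 7, 6, 0, 1, 9, 11, 2, 8, 4, 10, 3]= (0 5 9 4 1 7 2 6 11 3)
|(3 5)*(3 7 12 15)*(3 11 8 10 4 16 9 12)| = |(3 5 7)(4 16 9 12 15 11 8 10)| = 24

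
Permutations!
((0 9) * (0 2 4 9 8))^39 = (9)(0 8)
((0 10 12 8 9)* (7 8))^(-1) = ((0 10 12 7 8 9))^(-1) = (0 9 8 7 12 10)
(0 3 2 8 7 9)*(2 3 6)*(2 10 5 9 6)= (0 2 8 7 6 10 5 9)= [2, 1, 8, 3, 4, 9, 10, 6, 7, 0, 5]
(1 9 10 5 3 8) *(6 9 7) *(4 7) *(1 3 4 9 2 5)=[0, 9, 5, 8, 7, 4, 2, 6, 3, 10, 1]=(1 9 10)(2 5 4 7 6)(3 8)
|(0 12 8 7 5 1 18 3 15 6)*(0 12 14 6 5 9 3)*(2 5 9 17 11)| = |(0 14 6 12 8 7 17 11 2 5 1 18)(3 15 9)| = 12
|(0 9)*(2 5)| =|(0 9)(2 5)| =2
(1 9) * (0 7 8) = [7, 9, 2, 3, 4, 5, 6, 8, 0, 1] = (0 7 8)(1 9)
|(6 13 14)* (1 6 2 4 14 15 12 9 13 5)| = 12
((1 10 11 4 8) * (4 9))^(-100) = ((1 10 11 9 4 8))^(-100) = (1 11 4)(8 10 9)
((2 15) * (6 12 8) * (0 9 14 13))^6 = (15)(0 14)(9 13)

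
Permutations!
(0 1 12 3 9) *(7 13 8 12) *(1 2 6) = (0 2 6 1 7 13 8 12 3 9) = [2, 7, 6, 9, 4, 5, 1, 13, 12, 0, 10, 11, 3, 8]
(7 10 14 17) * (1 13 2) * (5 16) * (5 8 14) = (1 13 2)(5 16 8 14 17 7 10) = [0, 13, 1, 3, 4, 16, 6, 10, 14, 9, 5, 11, 12, 2, 17, 15, 8, 7]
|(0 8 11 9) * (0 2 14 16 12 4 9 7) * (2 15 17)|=|(0 8 11 7)(2 14 16 12 4 9 15 17)|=8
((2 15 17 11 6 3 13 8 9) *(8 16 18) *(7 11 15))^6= (2 16 11 8 3)(6 9 13 7 18)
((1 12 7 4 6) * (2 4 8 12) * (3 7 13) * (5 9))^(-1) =((1 2 4 6)(3 7 8 12 13)(5 9))^(-1) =(1 6 4 2)(3 13 12 8 7)(5 9)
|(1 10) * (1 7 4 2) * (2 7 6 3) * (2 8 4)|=|(1 10 6 3 8 4 7 2)|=8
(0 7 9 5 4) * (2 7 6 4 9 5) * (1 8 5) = (0 6 4)(1 8 5 9 2 7) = [6, 8, 7, 3, 0, 9, 4, 1, 5, 2]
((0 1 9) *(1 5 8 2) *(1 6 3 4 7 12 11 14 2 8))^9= (0 5 1 9)(2 6 3 4 7 12 11 14)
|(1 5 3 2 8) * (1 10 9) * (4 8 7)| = |(1 5 3 2 7 4 8 10 9)| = 9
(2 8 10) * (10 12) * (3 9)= (2 8 12 10)(3 9)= [0, 1, 8, 9, 4, 5, 6, 7, 12, 3, 2, 11, 10]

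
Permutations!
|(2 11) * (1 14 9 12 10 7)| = |(1 14 9 12 10 7)(2 11)| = 6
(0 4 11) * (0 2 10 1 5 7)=[4, 5, 10, 3, 11, 7, 6, 0, 8, 9, 1, 2]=(0 4 11 2 10 1 5 7)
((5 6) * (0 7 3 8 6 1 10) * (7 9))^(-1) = (0 10 1 5 6 8 3 7 9)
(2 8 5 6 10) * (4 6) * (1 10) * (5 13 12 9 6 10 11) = [0, 11, 8, 3, 10, 4, 1, 7, 13, 6, 2, 5, 9, 12] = (1 11 5 4 10 2 8 13 12 9 6)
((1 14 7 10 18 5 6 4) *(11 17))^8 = ((1 14 7 10 18 5 6 4)(11 17))^8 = (18)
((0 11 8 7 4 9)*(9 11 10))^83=((0 10 9)(4 11 8 7))^83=(0 9 10)(4 7 8 11)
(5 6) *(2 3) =[0, 1, 3, 2, 4, 6, 5] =(2 3)(5 6)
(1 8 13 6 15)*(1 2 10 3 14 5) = (1 8 13 6 15 2 10 3 14 5) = [0, 8, 10, 14, 4, 1, 15, 7, 13, 9, 3, 11, 12, 6, 5, 2]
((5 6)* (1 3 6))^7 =((1 3 6 5))^7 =(1 5 6 3)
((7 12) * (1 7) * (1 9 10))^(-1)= (1 10 9 12 7)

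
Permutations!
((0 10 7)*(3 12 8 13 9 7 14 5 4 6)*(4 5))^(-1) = (0 7 9 13 8 12 3 6 4 14 10)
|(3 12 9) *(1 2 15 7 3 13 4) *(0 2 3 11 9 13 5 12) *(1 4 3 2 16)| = |(0 16 1 2 15 7 11 9 5 12 13 3)| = 12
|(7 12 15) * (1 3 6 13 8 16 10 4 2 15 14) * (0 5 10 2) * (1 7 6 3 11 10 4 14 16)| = 12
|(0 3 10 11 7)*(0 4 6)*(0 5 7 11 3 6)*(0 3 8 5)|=6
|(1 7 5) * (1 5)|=|(1 7)|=2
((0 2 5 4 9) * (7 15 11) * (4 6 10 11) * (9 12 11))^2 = (0 5 10)(2 6 9)(4 11 15 12 7)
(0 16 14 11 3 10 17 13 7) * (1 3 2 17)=(0 16 14 11 2 17 13 7)(1 3 10)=[16, 3, 17, 10, 4, 5, 6, 0, 8, 9, 1, 2, 12, 7, 11, 15, 14, 13]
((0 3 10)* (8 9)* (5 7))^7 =(0 3 10)(5 7)(8 9)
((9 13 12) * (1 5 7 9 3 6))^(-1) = (1 6 3 12 13 9 7 5)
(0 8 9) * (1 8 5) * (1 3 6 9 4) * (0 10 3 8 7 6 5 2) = (0 2)(1 7 6 9 10 3 5 8 4) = [2, 7, 0, 5, 1, 8, 9, 6, 4, 10, 3]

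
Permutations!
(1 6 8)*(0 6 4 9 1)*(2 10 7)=(0 6 8)(1 4 9)(2 10 7)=[6, 4, 10, 3, 9, 5, 8, 2, 0, 1, 7]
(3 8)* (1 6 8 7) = (1 6 8 3 7) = [0, 6, 2, 7, 4, 5, 8, 1, 3]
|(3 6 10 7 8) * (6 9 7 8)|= 6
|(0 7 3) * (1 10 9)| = |(0 7 3)(1 10 9)| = 3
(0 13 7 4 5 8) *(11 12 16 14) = (0 13 7 4 5 8)(11 12 16 14) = [13, 1, 2, 3, 5, 8, 6, 4, 0, 9, 10, 12, 16, 7, 11, 15, 14]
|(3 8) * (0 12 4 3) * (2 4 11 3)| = 10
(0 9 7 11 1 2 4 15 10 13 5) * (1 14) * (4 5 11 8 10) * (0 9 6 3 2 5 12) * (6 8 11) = (0 8 10 13 6 3 2 12)(1 5 9 7 11 14)(4 15) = [8, 5, 12, 2, 15, 9, 3, 11, 10, 7, 13, 14, 0, 6, 1, 4]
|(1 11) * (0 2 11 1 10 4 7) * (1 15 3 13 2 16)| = 11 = |(0 16 1 15 3 13 2 11 10 4 7)|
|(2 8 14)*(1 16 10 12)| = 12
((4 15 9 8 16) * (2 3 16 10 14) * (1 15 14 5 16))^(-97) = (1 9 10 16 14 3 15 8 5 4 2)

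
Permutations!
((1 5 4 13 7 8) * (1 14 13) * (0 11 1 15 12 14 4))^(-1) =((0 11 1 5)(4 15 12 14 13 7 8))^(-1) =(0 5 1 11)(4 8 7 13 14 12 15)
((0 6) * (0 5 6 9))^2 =((0 9)(5 6))^2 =(9)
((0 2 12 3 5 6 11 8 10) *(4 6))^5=((0 2 12 3 5 4 6 11 8 10))^5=(0 4)(2 6)(3 8)(5 10)(11 12)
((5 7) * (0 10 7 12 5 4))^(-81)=((0 10 7 4)(5 12))^(-81)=(0 4 7 10)(5 12)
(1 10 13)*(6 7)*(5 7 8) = (1 10 13)(5 7 6 8) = [0, 10, 2, 3, 4, 7, 8, 6, 5, 9, 13, 11, 12, 1]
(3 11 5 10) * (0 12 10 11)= (0 12 10 3)(5 11)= [12, 1, 2, 0, 4, 11, 6, 7, 8, 9, 3, 5, 10]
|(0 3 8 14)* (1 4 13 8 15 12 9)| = |(0 3 15 12 9 1 4 13 8 14)| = 10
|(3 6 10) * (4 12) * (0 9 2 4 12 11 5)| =6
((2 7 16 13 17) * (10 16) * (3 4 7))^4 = (2 10)(3 16)(4 13)(7 17)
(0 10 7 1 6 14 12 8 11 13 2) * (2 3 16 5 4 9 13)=(0 10 7 1 6 14 12 8 11 2)(3 16 5 4 9 13)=[10, 6, 0, 16, 9, 4, 14, 1, 11, 13, 7, 2, 8, 3, 12, 15, 5]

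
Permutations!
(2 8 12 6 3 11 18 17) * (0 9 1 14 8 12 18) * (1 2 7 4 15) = (0 9 2 12 6 3 11)(1 14 8 18 17 7 4 15) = [9, 14, 12, 11, 15, 5, 3, 4, 18, 2, 10, 0, 6, 13, 8, 1, 16, 7, 17]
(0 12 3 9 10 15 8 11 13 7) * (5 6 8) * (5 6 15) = (0 12 3 9 10 5 15 6 8 11 13 7) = [12, 1, 2, 9, 4, 15, 8, 0, 11, 10, 5, 13, 3, 7, 14, 6]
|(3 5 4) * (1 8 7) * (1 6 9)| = |(1 8 7 6 9)(3 5 4)| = 15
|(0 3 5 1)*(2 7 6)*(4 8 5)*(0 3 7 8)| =9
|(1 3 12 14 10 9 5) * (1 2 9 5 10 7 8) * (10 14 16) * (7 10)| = 30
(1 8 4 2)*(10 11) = [0, 8, 1, 3, 2, 5, 6, 7, 4, 9, 11, 10] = (1 8 4 2)(10 11)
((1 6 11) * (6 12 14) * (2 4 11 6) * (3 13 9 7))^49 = ((1 12 14 2 4 11)(3 13 9 7))^49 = (1 12 14 2 4 11)(3 13 9 7)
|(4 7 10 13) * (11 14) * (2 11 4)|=|(2 11 14 4 7 10 13)|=7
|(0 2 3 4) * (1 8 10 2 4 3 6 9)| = |(0 4)(1 8 10 2 6 9)| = 6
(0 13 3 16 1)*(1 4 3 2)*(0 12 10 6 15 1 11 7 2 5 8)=(0 13 5 8)(1 12 10 6 15)(2 11 7)(3 16 4)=[13, 12, 11, 16, 3, 8, 15, 2, 0, 9, 6, 7, 10, 5, 14, 1, 4]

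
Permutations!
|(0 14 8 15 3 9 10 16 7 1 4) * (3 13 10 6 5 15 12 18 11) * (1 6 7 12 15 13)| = 66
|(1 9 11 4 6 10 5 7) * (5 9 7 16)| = |(1 7)(4 6 10 9 11)(5 16)| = 10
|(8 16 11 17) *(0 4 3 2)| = |(0 4 3 2)(8 16 11 17)| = 4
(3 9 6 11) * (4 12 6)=(3 9 4 12 6 11)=[0, 1, 2, 9, 12, 5, 11, 7, 8, 4, 10, 3, 6]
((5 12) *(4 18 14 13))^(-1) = (4 13 14 18)(5 12)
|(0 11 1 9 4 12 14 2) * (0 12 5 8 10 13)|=9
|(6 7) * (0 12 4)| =|(0 12 4)(6 7)| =6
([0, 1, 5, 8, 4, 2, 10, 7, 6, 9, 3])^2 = [0, 1, 2, 6, 4, 5, 3, 7, 10, 9, 8]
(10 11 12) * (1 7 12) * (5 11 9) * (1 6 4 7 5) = [0, 5, 2, 3, 7, 11, 4, 12, 8, 1, 9, 6, 10] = (1 5 11 6 4 7 12 10 9)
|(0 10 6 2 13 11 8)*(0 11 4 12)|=14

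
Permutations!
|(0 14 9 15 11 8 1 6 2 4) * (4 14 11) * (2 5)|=|(0 11 8 1 6 5 2 14 9 15 4)|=11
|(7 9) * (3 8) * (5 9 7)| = |(3 8)(5 9)| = 2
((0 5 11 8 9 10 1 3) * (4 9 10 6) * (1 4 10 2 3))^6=((0 5 11 8 2 3)(4 9 6 10))^6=(11)(4 6)(9 10)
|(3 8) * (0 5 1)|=6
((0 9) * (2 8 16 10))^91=(0 9)(2 10 16 8)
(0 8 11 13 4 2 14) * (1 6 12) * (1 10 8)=(0 1 6 12 10 8 11 13 4 2 14)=[1, 6, 14, 3, 2, 5, 12, 7, 11, 9, 8, 13, 10, 4, 0]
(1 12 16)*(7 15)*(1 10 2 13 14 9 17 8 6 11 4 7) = (1 12 16 10 2 13 14 9 17 8 6 11 4 7 15) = [0, 12, 13, 3, 7, 5, 11, 15, 6, 17, 2, 4, 16, 14, 9, 1, 10, 8]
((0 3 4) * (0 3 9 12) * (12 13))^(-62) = (0 13)(9 12)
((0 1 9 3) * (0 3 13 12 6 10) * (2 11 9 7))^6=(0 13 7 6 11)(1 12 2 10 9)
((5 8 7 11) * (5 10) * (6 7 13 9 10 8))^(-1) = ((5 6 7 11 8 13 9 10))^(-1) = (5 10 9 13 8 11 7 6)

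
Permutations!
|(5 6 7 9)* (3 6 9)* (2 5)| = |(2 5 9)(3 6 7)| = 3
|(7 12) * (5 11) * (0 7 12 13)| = |(0 7 13)(5 11)| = 6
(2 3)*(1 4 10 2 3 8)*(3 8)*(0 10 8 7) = (0 10 2 3 7)(1 4 8) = [10, 4, 3, 7, 8, 5, 6, 0, 1, 9, 2]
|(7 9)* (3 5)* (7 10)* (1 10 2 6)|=|(1 10 7 9 2 6)(3 5)|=6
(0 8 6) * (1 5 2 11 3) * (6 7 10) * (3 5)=(0 8 7 10 6)(1 3)(2 11 5)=[8, 3, 11, 1, 4, 2, 0, 10, 7, 9, 6, 5]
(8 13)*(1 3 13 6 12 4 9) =(1 3 13 8 6 12 4 9) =[0, 3, 2, 13, 9, 5, 12, 7, 6, 1, 10, 11, 4, 8]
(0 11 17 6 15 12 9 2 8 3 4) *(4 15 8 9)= (0 11 17 6 8 3 15 12 4)(2 9)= [11, 1, 9, 15, 0, 5, 8, 7, 3, 2, 10, 17, 4, 13, 14, 12, 16, 6]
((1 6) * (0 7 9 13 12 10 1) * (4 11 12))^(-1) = ((0 7 9 13 4 11 12 10 1 6))^(-1) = (0 6 1 10 12 11 4 13 9 7)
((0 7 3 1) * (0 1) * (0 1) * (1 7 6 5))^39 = (0 1 5 6)(3 7)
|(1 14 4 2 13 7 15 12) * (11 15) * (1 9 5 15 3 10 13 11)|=36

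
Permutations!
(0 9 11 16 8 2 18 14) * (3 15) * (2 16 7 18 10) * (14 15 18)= (0 9 11 7 14)(2 10)(3 18 15)(8 16)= [9, 1, 10, 18, 4, 5, 6, 14, 16, 11, 2, 7, 12, 13, 0, 3, 8, 17, 15]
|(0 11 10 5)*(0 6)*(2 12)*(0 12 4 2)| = |(0 11 10 5 6 12)(2 4)| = 6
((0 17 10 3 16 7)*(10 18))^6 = ((0 17 18 10 3 16 7))^6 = (0 7 16 3 10 18 17)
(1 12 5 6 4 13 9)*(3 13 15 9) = (1 12 5 6 4 15 9)(3 13) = [0, 12, 2, 13, 15, 6, 4, 7, 8, 1, 10, 11, 5, 3, 14, 9]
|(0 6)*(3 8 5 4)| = 4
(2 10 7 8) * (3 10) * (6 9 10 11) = (2 3 11 6 9 10 7 8) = [0, 1, 3, 11, 4, 5, 9, 8, 2, 10, 7, 6]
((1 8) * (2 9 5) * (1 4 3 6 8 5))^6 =(1 2)(3 8)(4 6)(5 9)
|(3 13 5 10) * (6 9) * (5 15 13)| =6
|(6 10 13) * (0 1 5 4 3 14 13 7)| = |(0 1 5 4 3 14 13 6 10 7)| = 10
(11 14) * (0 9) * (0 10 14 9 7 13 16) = (0 7 13 16)(9 10 14 11) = [7, 1, 2, 3, 4, 5, 6, 13, 8, 10, 14, 9, 12, 16, 11, 15, 0]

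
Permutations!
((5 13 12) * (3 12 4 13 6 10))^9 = (3 10 6 5 12)(4 13)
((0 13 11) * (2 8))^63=((0 13 11)(2 8))^63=(13)(2 8)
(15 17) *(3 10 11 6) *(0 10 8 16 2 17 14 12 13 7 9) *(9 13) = (0 10 11 6 3 8 16 2 17 15 14 12 9)(7 13) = [10, 1, 17, 8, 4, 5, 3, 13, 16, 0, 11, 6, 9, 7, 12, 14, 2, 15]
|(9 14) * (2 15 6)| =6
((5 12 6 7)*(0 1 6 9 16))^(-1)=(0 16 9 12 5 7 6 1)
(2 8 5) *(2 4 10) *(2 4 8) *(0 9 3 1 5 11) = (0 9 3 1 5 8 11)(4 10) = [9, 5, 2, 1, 10, 8, 6, 7, 11, 3, 4, 0]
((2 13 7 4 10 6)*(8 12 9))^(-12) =(13)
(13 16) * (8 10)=(8 10)(13 16)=[0, 1, 2, 3, 4, 5, 6, 7, 10, 9, 8, 11, 12, 16, 14, 15, 13]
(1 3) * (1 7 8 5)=[0, 3, 2, 7, 4, 1, 6, 8, 5]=(1 3 7 8 5)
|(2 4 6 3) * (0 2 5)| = |(0 2 4 6 3 5)| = 6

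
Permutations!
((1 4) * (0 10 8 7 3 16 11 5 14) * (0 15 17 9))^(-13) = ((0 10 8 7 3 16 11 5 14 15 17 9)(1 4))^(-13) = (0 9 17 15 14 5 11 16 3 7 8 10)(1 4)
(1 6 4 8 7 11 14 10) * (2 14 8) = (1 6 4 2 14 10)(7 11 8) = [0, 6, 14, 3, 2, 5, 4, 11, 7, 9, 1, 8, 12, 13, 10]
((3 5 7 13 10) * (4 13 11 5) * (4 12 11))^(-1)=((3 12 11 5 7 4 13 10))^(-1)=(3 10 13 4 7 5 11 12)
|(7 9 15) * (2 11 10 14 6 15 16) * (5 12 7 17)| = |(2 11 10 14 6 15 17 5 12 7 9 16)| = 12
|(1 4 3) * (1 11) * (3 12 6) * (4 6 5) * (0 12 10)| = |(0 12 5 4 10)(1 6 3 11)| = 20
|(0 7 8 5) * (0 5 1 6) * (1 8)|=|(8)(0 7 1 6)|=4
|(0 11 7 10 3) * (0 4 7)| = 4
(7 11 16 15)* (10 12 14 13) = (7 11 16 15)(10 12 14 13) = [0, 1, 2, 3, 4, 5, 6, 11, 8, 9, 12, 16, 14, 10, 13, 7, 15]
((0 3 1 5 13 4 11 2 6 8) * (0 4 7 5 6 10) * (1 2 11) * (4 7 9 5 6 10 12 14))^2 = (0 2 14 1)(3 12 4 10)(5 9 13)(6 7 8) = ((0 3 2 12 14 4 1 10)(5 13 9)(6 8 7))^2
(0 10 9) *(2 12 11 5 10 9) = (0 9)(2 12 11 5 10) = [9, 1, 12, 3, 4, 10, 6, 7, 8, 0, 2, 5, 11]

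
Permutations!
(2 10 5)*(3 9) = (2 10 5)(3 9) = [0, 1, 10, 9, 4, 2, 6, 7, 8, 3, 5]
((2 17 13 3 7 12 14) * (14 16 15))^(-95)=((2 17 13 3 7 12 16 15 14))^(-95)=(2 7 14 3 15 13 16 17 12)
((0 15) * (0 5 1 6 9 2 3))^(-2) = ((0 15 5 1 6 9 2 3))^(-2) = (0 2 6 5)(1 15 3 9)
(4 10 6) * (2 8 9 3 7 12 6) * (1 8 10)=(1 8 9 3 7 12 6 4)(2 10)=[0, 8, 10, 7, 1, 5, 4, 12, 9, 3, 2, 11, 6]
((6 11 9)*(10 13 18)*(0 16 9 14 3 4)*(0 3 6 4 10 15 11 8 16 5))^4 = (3 15 8)(4 18 6)(9 13 14)(10 11 16) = ((0 5)(3 10 13 18 15 11 14 6 8 16 9 4))^4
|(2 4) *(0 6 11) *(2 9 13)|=|(0 6 11)(2 4 9 13)|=12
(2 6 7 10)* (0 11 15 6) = (0 11 15 6 7 10 2) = [11, 1, 0, 3, 4, 5, 7, 10, 8, 9, 2, 15, 12, 13, 14, 6]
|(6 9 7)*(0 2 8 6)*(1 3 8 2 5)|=8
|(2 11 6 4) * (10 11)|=5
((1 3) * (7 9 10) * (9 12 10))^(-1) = (1 3)(7 10 12)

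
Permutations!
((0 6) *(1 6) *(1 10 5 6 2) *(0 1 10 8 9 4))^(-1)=(0 4 9 8)(1 6 5 10 2)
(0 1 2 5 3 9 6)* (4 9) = (0 1 2 5 3 4 9 6) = [1, 2, 5, 4, 9, 3, 0, 7, 8, 6]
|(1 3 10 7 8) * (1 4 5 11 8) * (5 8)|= 4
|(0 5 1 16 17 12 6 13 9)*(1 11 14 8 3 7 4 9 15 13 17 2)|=18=|(0 5 11 14 8 3 7 4 9)(1 16 2)(6 17 12)(13 15)|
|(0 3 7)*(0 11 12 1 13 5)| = 8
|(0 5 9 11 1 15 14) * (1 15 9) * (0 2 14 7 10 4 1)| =|(0 5)(1 9 11 15 7 10 4)(2 14)| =14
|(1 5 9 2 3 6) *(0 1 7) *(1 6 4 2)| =|(0 6 7)(1 5 9)(2 3 4)| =3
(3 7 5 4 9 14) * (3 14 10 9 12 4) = [0, 1, 2, 7, 12, 3, 6, 5, 8, 10, 9, 11, 4, 13, 14] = (14)(3 7 5)(4 12)(9 10)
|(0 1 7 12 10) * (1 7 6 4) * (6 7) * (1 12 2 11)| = |(0 6 4 12 10)(1 7 2 11)| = 20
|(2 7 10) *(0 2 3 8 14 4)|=|(0 2 7 10 3 8 14 4)|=8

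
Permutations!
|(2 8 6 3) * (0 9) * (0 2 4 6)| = 12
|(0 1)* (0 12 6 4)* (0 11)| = 6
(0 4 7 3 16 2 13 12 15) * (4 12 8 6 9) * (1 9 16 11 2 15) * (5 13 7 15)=[12, 9, 7, 11, 15, 13, 16, 3, 6, 4, 10, 2, 1, 8, 14, 0, 5]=(0 12 1 9 4 15)(2 7 3 11)(5 13 8 6 16)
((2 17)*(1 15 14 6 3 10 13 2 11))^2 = ((1 15 14 6 3 10 13 2 17 11))^2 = (1 14 3 13 17)(2 11 15 6 10)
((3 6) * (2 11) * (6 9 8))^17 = (2 11)(3 9 8 6)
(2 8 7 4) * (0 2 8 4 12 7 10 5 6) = (0 2 4 8 10 5 6)(7 12) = [2, 1, 4, 3, 8, 6, 0, 12, 10, 9, 5, 11, 7]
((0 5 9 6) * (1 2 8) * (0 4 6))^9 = ((0 5 9)(1 2 8)(4 6))^9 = (9)(4 6)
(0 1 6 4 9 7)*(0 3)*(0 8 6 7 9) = (9)(0 1 7 3 8 6 4) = [1, 7, 2, 8, 0, 5, 4, 3, 6, 9]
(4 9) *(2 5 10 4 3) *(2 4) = [0, 1, 5, 4, 9, 10, 6, 7, 8, 3, 2] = (2 5 10)(3 4 9)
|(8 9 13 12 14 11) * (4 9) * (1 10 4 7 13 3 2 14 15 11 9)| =|(1 10 4)(2 14 9 3)(7 13 12 15 11 8)| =12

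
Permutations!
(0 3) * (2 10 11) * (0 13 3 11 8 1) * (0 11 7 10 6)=[7, 11, 6, 13, 4, 5, 0, 10, 1, 9, 8, 2, 12, 3]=(0 7 10 8 1 11 2 6)(3 13)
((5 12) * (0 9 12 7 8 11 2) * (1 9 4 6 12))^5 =((0 4 6 12 5 7 8 11 2)(1 9))^5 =(0 7 4 8 6 11 12 2 5)(1 9)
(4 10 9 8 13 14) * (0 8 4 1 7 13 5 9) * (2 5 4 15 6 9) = (0 8 4 10)(1 7 13 14)(2 5)(6 9 15) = [8, 7, 5, 3, 10, 2, 9, 13, 4, 15, 0, 11, 12, 14, 1, 6]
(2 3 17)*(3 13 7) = (2 13 7 3 17) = [0, 1, 13, 17, 4, 5, 6, 3, 8, 9, 10, 11, 12, 7, 14, 15, 16, 2]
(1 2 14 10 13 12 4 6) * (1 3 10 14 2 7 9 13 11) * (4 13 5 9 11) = (14)(1 7 11)(3 10 4 6)(5 9)(12 13) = [0, 7, 2, 10, 6, 9, 3, 11, 8, 5, 4, 1, 13, 12, 14]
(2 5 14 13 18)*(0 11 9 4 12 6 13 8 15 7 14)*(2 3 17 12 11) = (0 2 5)(3 17 12 6 13 18)(4 11 9)(7 14 8 15) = [2, 1, 5, 17, 11, 0, 13, 14, 15, 4, 10, 9, 6, 18, 8, 7, 16, 12, 3]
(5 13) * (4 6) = (4 6)(5 13) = [0, 1, 2, 3, 6, 13, 4, 7, 8, 9, 10, 11, 12, 5]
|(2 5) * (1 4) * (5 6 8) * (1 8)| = 6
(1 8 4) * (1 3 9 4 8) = (3 9 4) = [0, 1, 2, 9, 3, 5, 6, 7, 8, 4]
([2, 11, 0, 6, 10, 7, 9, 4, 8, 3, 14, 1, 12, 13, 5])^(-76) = (3 9 6)(4 7 5 14 10)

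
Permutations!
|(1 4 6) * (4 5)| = 4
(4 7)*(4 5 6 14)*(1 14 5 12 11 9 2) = (1 14 4 7 12 11 9 2)(5 6) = [0, 14, 1, 3, 7, 6, 5, 12, 8, 2, 10, 9, 11, 13, 4]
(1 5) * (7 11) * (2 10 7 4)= (1 5)(2 10 7 11 4)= [0, 5, 10, 3, 2, 1, 6, 11, 8, 9, 7, 4]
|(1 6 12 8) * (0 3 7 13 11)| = 20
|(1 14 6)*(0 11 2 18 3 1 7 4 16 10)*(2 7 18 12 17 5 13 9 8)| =|(0 11 7 4 16 10)(1 14 6 18 3)(2 12 17 5 13 9 8)| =210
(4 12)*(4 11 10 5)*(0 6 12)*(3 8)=(0 6 12 11 10 5 4)(3 8)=[6, 1, 2, 8, 0, 4, 12, 7, 3, 9, 5, 10, 11]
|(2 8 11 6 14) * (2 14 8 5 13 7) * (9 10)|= 12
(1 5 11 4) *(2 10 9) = (1 5 11 4)(2 10 9) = [0, 5, 10, 3, 1, 11, 6, 7, 8, 2, 9, 4]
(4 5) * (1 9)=(1 9)(4 5)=[0, 9, 2, 3, 5, 4, 6, 7, 8, 1]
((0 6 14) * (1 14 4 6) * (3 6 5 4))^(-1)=(0 14 1)(3 6)(4 5)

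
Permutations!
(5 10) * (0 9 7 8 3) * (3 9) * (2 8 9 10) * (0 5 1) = [3, 0, 8, 5, 4, 2, 6, 9, 10, 7, 1] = (0 3 5 2 8 10 1)(7 9)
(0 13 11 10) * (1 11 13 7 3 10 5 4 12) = (13)(0 7 3 10)(1 11 5 4 12) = [7, 11, 2, 10, 12, 4, 6, 3, 8, 9, 0, 5, 1, 13]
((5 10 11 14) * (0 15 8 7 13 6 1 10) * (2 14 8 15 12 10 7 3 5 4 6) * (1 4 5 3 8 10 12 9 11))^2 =((15)(0 9 11 10 1 7 13 2 14 5)(4 6))^2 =(15)(0 11 1 13 14)(2 5 9 10 7)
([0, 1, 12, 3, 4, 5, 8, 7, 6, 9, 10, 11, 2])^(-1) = (2 12)(6 8)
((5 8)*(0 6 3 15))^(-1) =((0 6 3 15)(5 8))^(-1) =(0 15 3 6)(5 8)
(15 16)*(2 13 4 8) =(2 13 4 8)(15 16) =[0, 1, 13, 3, 8, 5, 6, 7, 2, 9, 10, 11, 12, 4, 14, 16, 15]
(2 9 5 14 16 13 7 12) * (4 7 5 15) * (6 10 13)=(2 9 15 4 7 12)(5 14 16 6 10 13)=[0, 1, 9, 3, 7, 14, 10, 12, 8, 15, 13, 11, 2, 5, 16, 4, 6]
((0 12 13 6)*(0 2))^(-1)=(0 2 6 13 12)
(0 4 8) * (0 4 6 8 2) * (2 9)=(0 6 8 4 9 2)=[6, 1, 0, 3, 9, 5, 8, 7, 4, 2]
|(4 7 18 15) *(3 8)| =4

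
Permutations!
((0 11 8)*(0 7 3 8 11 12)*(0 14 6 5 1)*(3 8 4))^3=((0 12 14 6 5 1)(3 4)(7 8))^3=(0 6)(1 14)(3 4)(5 12)(7 8)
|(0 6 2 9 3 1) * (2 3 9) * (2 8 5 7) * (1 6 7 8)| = 4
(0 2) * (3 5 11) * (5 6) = (0 2)(3 6 5 11) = [2, 1, 0, 6, 4, 11, 5, 7, 8, 9, 10, 3]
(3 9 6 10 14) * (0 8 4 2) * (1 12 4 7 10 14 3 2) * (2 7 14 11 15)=(0 8 14 7 10 3 9 6 11 15 2)(1 12 4)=[8, 12, 0, 9, 1, 5, 11, 10, 14, 6, 3, 15, 4, 13, 7, 2]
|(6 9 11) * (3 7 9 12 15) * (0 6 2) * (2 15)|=20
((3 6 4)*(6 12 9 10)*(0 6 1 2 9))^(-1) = (0 12 3 4 6)(1 10 9 2)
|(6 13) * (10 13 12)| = 4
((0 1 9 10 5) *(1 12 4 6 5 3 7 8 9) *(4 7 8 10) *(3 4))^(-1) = (0 5 6 4 10 7 12)(3 9 8) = ((0 12 7 10 4 6 5)(3 8 9))^(-1)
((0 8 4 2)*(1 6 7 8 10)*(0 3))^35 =(0 3 2 4 8 7 6 1 10)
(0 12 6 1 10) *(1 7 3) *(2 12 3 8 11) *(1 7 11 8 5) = (0 3 7 5 1 10)(2 12 6 11) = [3, 10, 12, 7, 4, 1, 11, 5, 8, 9, 0, 2, 6]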